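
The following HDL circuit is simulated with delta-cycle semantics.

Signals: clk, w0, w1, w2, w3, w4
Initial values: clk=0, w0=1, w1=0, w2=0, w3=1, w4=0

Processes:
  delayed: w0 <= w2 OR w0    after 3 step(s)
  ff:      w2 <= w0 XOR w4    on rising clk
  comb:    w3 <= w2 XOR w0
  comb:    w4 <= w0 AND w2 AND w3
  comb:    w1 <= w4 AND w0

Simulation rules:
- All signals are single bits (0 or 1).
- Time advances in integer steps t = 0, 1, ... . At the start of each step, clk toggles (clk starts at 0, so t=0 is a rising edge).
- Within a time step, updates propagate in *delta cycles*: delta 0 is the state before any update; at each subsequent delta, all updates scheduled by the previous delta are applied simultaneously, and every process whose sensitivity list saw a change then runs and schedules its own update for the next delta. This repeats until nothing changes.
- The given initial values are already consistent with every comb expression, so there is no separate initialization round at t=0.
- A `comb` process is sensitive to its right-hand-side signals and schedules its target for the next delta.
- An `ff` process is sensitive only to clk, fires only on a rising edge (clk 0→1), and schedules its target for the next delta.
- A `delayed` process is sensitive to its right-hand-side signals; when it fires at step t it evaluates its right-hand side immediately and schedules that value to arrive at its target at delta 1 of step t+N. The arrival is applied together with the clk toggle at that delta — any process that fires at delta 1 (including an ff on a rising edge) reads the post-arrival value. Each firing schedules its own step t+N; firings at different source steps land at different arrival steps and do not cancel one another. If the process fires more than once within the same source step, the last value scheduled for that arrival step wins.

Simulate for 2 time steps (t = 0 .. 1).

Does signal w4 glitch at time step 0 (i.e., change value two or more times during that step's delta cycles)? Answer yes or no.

[bits: w4,clk,w2,w3,w1,w0]
t=0: Δ0=000101 Δ1=010101 Δ2=011101 Δ3=111001 Δ4=011011 Δ5=011001 | 5Δ
t=1: Δ0=011001 Δ1=001001 | 1Δ

yes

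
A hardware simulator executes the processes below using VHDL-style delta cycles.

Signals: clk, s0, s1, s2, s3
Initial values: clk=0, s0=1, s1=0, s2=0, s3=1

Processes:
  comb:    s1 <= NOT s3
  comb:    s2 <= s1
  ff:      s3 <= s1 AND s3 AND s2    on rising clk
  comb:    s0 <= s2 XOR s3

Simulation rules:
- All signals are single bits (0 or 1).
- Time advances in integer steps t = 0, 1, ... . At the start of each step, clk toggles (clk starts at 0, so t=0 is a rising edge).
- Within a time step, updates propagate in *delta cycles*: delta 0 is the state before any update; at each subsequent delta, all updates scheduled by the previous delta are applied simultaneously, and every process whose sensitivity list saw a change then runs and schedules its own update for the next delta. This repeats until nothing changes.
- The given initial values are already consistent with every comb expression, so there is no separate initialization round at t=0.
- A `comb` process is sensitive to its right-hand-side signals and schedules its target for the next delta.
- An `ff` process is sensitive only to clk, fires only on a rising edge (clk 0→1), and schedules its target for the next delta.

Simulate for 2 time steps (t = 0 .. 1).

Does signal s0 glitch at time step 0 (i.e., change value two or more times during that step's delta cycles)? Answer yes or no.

yes

t0.Δ0 s1=0 s3=1 s2=0 clk=0 s0=1
t0.Δ1 s1=0 s3=1 s2=0 clk=1 s0=1
t0.Δ2 s1=0 s3=0 s2=0 clk=1 s0=1
t0.Δ3 s1=1 s3=0 s2=0 clk=1 s0=0
t0.Δ4 s1=1 s3=0 s2=1 clk=1 s0=0
t0.Δ5 s1=1 s3=0 s2=1 clk=1 s0=1
t1.Δ0 s1=1 s3=0 s2=1 clk=1 s0=1
t1.Δ1 s1=1 s3=0 s2=1 clk=0 s0=1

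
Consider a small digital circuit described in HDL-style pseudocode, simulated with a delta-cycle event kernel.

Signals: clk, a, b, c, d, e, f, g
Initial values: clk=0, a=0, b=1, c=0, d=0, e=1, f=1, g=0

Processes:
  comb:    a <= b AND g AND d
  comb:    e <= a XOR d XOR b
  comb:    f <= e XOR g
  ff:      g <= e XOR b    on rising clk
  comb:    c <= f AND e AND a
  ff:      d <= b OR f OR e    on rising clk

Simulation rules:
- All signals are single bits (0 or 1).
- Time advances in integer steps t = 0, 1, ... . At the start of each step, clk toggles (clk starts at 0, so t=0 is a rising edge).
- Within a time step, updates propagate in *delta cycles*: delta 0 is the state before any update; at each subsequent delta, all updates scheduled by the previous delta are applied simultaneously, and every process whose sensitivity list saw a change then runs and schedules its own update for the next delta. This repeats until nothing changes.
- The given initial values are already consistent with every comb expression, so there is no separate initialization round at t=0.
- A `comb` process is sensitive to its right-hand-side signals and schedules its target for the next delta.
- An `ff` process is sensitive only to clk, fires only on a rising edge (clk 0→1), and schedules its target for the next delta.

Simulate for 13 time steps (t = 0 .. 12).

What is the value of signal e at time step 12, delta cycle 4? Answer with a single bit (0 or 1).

t=0 Δ0: a=0 e=1 f=1 b=1 c=0 clk=0 g=0 d=0
  Δ1: clk:0→1
  Δ2: d:0→1
  Δ3: e:1→0
  Δ4: f:1→0
  (4Δ to stable)
t=1 Δ0: a=0 e=0 f=0 b=1 c=0 clk=1 g=0 d=1
  Δ1: clk:1→0
  (1Δ to stable)
t=2 Δ0: a=0 e=0 f=0 b=1 c=0 clk=0 g=0 d=1
  Δ1: clk:0→1
  Δ2: g:0→1
  Δ3: a:0→1, f:0→1
  Δ4: e:0→1
  Δ5: f:1→0, c:0→1
  Δ6: c:1→0
  (6Δ to stable)
t=3 Δ0: a=1 e=1 f=0 b=1 c=0 clk=1 g=1 d=1
  Δ1: clk:1→0
  (1Δ to stable)
t=4 Δ0: a=1 e=1 f=0 b=1 c=0 clk=0 g=1 d=1
  Δ1: clk:0→1
  Δ2: g:1→0
  Δ3: a:1→0, f:0→1
  Δ4: e:1→0
  Δ5: f:1→0
  (5Δ to stable)
t=5 Δ0: a=0 e=0 f=0 b=1 c=0 clk=1 g=0 d=1
  Δ1: clk:1→0
  (1Δ to stable)
t=6 Δ0: a=0 e=0 f=0 b=1 c=0 clk=0 g=0 d=1
  Δ1: clk:0→1
  Δ2: g:0→1
  Δ3: a:0→1, f:0→1
  Δ4: e:0→1
  Δ5: f:1→0, c:0→1
  Δ6: c:1→0
  (6Δ to stable)
t=7 Δ0: a=1 e=1 f=0 b=1 c=0 clk=1 g=1 d=1
  Δ1: clk:1→0
  (1Δ to stable)
t=8 Δ0: a=1 e=1 f=0 b=1 c=0 clk=0 g=1 d=1
  Δ1: clk:0→1
  Δ2: g:1→0
  Δ3: a:1→0, f:0→1
  Δ4: e:1→0
  Δ5: f:1→0
  (5Δ to stable)
t=9 Δ0: a=0 e=0 f=0 b=1 c=0 clk=1 g=0 d=1
  Δ1: clk:1→0
  (1Δ to stable)
t=10 Δ0: a=0 e=0 f=0 b=1 c=0 clk=0 g=0 d=1
  Δ1: clk:0→1
  Δ2: g:0→1
  Δ3: a:0→1, f:0→1
  Δ4: e:0→1
  Δ5: f:1→0, c:0→1
  Δ6: c:1→0
  (6Δ to stable)
t=11 Δ0: a=1 e=1 f=0 b=1 c=0 clk=1 g=1 d=1
  Δ1: clk:1→0
  (1Δ to stable)
t=12 Δ0: a=1 e=1 f=0 b=1 c=0 clk=0 g=1 d=1
  Δ1: clk:0→1
  Δ2: g:1→0
  Δ3: a:1→0, f:0→1
  Δ4: e:1→0
  Δ5: f:1→0
  (5Δ to stable)

0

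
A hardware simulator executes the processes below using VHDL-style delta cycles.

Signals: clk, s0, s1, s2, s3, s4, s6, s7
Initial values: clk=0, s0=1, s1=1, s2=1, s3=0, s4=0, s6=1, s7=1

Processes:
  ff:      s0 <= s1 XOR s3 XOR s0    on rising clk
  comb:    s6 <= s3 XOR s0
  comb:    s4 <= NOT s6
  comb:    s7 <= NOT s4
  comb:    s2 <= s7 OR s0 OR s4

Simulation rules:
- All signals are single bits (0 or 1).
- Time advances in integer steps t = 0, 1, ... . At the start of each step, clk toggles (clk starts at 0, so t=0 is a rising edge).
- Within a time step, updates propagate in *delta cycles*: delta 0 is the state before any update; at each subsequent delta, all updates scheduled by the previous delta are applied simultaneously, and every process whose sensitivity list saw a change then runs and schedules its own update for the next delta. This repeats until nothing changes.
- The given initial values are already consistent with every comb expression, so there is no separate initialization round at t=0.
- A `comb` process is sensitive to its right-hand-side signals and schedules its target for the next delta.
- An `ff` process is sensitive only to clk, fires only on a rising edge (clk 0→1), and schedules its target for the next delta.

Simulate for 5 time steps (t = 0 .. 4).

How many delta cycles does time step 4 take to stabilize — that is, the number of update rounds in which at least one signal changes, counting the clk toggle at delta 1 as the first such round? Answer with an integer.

[bits: s0,s4,clk,s7,s6,s3,s2,s1]
t=0: Δ0=10011011 Δ1=10111011 Δ2=00111011 Δ3=00110011 Δ4=01110011 Δ5=01100011 | 5Δ
t=1: Δ0=01100011 Δ1=01000011 | 1Δ
t=2: Δ0=01000011 Δ1=01100011 Δ2=11100011 Δ3=11101011 Δ4=10101011 Δ5=10111011 | 5Δ
t=3: Δ0=10111011 Δ1=10011011 | 1Δ
t=4: Δ0=10011011 Δ1=10111011 Δ2=00111011 Δ3=00110011 Δ4=01110011 Δ5=01100011 | 5Δ

5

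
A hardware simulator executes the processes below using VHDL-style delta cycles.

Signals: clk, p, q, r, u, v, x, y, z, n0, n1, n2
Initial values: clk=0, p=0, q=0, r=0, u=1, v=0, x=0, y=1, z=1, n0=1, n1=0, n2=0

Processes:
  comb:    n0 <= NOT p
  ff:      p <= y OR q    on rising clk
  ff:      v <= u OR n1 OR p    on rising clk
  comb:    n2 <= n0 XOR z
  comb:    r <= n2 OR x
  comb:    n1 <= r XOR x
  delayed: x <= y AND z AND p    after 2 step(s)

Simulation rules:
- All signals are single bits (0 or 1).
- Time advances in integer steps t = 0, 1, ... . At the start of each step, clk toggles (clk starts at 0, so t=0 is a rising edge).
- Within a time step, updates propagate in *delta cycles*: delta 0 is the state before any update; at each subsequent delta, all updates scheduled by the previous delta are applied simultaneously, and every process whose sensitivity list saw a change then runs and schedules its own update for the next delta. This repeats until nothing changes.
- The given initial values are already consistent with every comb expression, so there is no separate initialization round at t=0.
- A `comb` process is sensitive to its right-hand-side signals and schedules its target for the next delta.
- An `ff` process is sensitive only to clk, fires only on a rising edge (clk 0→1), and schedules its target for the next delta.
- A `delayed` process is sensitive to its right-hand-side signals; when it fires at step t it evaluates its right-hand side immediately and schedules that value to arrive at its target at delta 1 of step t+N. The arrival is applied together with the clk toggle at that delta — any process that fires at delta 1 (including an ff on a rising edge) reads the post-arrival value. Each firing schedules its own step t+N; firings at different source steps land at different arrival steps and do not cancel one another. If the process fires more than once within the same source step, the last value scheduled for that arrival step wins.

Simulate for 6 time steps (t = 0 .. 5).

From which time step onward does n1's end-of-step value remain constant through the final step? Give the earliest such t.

2

t0.Δ0 y=1 z=1 u=1 n0=1 r=0 n2=0 x=0 q=0 p=0 v=0 n1=0 clk=0
t0.Δ1 y=1 z=1 u=1 n0=1 r=0 n2=0 x=0 q=0 p=0 v=0 n1=0 clk=1
t0.Δ2 y=1 z=1 u=1 n0=1 r=0 n2=0 x=0 q=0 p=1 v=1 n1=0 clk=1
t0.Δ3 y=1 z=1 u=1 n0=0 r=0 n2=0 x=0 q=0 p=1 v=1 n1=0 clk=1
t0.Δ4 y=1 z=1 u=1 n0=0 r=0 n2=1 x=0 q=0 p=1 v=1 n1=0 clk=1
t0.Δ5 y=1 z=1 u=1 n0=0 r=1 n2=1 x=0 q=0 p=1 v=1 n1=0 clk=1
t0.Δ6 y=1 z=1 u=1 n0=0 r=1 n2=1 x=0 q=0 p=1 v=1 n1=1 clk=1
t1.Δ0 y=1 z=1 u=1 n0=0 r=1 n2=1 x=0 q=0 p=1 v=1 n1=1 clk=1
t1.Δ1 y=1 z=1 u=1 n0=0 r=1 n2=1 x=0 q=0 p=1 v=1 n1=1 clk=0
t2.Δ0 y=1 z=1 u=1 n0=0 r=1 n2=1 x=0 q=0 p=1 v=1 n1=1 clk=0
t2.Δ1 y=1 z=1 u=1 n0=0 r=1 n2=1 x=1 q=0 p=1 v=1 n1=1 clk=1
t2.Δ2 y=1 z=1 u=1 n0=0 r=1 n2=1 x=1 q=0 p=1 v=1 n1=0 clk=1
t3.Δ0 y=1 z=1 u=1 n0=0 r=1 n2=1 x=1 q=0 p=1 v=1 n1=0 clk=1
t3.Δ1 y=1 z=1 u=1 n0=0 r=1 n2=1 x=1 q=0 p=1 v=1 n1=0 clk=0
t4.Δ0 y=1 z=1 u=1 n0=0 r=1 n2=1 x=1 q=0 p=1 v=1 n1=0 clk=0
t4.Δ1 y=1 z=1 u=1 n0=0 r=1 n2=1 x=1 q=0 p=1 v=1 n1=0 clk=1
t5.Δ0 y=1 z=1 u=1 n0=0 r=1 n2=1 x=1 q=0 p=1 v=1 n1=0 clk=1
t5.Δ1 y=1 z=1 u=1 n0=0 r=1 n2=1 x=1 q=0 p=1 v=1 n1=0 clk=0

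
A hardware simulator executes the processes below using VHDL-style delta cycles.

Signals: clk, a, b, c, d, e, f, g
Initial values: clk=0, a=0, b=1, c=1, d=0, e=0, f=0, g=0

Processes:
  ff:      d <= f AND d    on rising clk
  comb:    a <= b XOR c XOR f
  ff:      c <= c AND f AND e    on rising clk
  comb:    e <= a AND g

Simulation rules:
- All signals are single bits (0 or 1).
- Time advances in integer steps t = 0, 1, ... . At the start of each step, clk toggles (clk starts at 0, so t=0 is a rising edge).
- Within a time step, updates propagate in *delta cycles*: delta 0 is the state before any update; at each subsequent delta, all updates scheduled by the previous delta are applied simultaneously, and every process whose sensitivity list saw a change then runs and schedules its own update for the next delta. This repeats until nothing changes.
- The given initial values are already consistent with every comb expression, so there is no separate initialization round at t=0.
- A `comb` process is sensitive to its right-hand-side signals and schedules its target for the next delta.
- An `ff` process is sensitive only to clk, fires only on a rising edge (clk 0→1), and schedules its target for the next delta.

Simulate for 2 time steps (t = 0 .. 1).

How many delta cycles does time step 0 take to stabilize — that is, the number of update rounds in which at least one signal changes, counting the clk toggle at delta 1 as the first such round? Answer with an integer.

3

[bits: d,f,c,clk,e,b,a,g]
t=0: Δ0=00100100 Δ1=00110100 Δ2=00010100 Δ3=00010110 | 3Δ
t=1: Δ0=00010110 Δ1=00000110 | 1Δ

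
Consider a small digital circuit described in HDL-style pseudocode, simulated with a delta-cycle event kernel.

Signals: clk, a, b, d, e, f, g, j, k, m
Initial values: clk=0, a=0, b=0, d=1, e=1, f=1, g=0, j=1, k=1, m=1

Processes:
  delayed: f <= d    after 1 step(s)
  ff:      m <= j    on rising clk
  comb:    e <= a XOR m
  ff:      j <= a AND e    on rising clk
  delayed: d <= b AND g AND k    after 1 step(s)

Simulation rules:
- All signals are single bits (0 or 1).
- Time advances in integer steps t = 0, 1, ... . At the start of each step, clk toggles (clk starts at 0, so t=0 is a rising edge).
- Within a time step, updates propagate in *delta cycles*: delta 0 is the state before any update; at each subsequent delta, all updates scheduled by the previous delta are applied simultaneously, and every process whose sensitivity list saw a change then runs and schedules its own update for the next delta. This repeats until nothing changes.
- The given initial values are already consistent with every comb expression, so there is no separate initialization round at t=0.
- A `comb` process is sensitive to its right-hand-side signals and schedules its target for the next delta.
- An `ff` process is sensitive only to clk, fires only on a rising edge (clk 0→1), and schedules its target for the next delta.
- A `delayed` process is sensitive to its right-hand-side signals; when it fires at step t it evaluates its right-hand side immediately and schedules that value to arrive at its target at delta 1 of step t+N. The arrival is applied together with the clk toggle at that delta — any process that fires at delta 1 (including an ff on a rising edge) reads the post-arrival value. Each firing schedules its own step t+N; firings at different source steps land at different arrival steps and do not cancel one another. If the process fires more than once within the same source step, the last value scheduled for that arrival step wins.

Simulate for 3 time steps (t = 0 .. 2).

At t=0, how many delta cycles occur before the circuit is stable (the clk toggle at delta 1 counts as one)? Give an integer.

t=0 Δ0: j=1 k=1 a=0 clk=0 g=0 b=0 d=1 e=1 m=1 f=1
  Δ1: clk:0→1
  Δ2: j:1→0
  (2Δ to stable)
t=1 Δ0: j=0 k=1 a=0 clk=1 g=0 b=0 d=1 e=1 m=1 f=1
  Δ1: clk:1→0
  (1Δ to stable)
t=2 Δ0: j=0 k=1 a=0 clk=0 g=0 b=0 d=1 e=1 m=1 f=1
  Δ1: clk:0→1
  Δ2: m:1→0
  Δ3: e:1→0
  (3Δ to stable)

2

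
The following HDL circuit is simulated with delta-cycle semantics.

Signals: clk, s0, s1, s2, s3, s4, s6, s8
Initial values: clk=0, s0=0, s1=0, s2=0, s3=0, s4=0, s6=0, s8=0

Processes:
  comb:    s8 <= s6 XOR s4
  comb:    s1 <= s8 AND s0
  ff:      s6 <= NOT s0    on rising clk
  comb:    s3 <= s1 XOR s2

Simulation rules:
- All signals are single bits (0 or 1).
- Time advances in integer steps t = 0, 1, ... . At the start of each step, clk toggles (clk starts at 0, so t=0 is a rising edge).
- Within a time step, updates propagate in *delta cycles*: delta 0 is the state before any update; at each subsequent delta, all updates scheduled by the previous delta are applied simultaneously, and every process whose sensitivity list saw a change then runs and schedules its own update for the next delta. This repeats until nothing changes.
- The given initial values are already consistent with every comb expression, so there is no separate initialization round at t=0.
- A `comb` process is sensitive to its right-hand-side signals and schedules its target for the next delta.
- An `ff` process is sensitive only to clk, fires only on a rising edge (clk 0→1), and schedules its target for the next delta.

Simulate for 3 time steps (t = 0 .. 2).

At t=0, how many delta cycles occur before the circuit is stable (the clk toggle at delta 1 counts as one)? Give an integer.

t=0 Δ0: s8=0 clk=0 s6=0 s0=0 s4=0 s2=0 s1=0 s3=0
  Δ1: clk:0→1
  Δ2: s6:0→1
  Δ3: s8:0→1
  (3Δ to stable)
t=1 Δ0: s8=1 clk=1 s6=1 s0=0 s4=0 s2=0 s1=0 s3=0
  Δ1: clk:1→0
  (1Δ to stable)
t=2 Δ0: s8=1 clk=0 s6=1 s0=0 s4=0 s2=0 s1=0 s3=0
  Δ1: clk:0→1
  (1Δ to stable)

3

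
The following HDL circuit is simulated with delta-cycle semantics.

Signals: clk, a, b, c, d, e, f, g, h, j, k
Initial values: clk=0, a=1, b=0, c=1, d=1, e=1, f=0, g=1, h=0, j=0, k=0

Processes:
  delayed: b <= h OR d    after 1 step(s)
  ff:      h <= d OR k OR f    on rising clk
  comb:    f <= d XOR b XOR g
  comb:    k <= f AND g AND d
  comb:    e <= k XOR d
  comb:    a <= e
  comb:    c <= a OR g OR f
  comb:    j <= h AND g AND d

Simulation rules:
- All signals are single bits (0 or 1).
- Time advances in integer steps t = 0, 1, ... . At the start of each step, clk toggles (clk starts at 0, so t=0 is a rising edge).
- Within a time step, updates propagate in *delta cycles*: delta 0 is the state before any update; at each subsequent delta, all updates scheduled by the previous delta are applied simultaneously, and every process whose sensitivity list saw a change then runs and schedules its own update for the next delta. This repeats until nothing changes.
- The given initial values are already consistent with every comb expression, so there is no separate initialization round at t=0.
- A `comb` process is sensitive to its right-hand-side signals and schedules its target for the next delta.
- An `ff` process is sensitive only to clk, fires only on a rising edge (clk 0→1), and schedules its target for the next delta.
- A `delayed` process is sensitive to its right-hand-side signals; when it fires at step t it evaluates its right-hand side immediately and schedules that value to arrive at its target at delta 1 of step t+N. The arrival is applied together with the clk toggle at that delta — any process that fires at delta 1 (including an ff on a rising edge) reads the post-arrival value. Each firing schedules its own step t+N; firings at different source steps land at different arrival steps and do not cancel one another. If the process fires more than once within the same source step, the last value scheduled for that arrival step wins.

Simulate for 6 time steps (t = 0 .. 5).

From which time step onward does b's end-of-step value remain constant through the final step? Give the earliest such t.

t0.Δ0 clk=0 f=0 d=1 k=0 a=1 b=0 c=1 j=0 g=1 e=1 h=0
t0.Δ1 clk=1 f=0 d=1 k=0 a=1 b=0 c=1 j=0 g=1 e=1 h=0
t0.Δ2 clk=1 f=0 d=1 k=0 a=1 b=0 c=1 j=0 g=1 e=1 h=1
t0.Δ3 clk=1 f=0 d=1 k=0 a=1 b=0 c=1 j=1 g=1 e=1 h=1
t1.Δ0 clk=1 f=0 d=1 k=0 a=1 b=0 c=1 j=1 g=1 e=1 h=1
t1.Δ1 clk=0 f=0 d=1 k=0 a=1 b=1 c=1 j=1 g=1 e=1 h=1
t1.Δ2 clk=0 f=1 d=1 k=0 a=1 b=1 c=1 j=1 g=1 e=1 h=1
t1.Δ3 clk=0 f=1 d=1 k=1 a=1 b=1 c=1 j=1 g=1 e=1 h=1
t1.Δ4 clk=0 f=1 d=1 k=1 a=1 b=1 c=1 j=1 g=1 e=0 h=1
t1.Δ5 clk=0 f=1 d=1 k=1 a=0 b=1 c=1 j=1 g=1 e=0 h=1
t2.Δ0 clk=0 f=1 d=1 k=1 a=0 b=1 c=1 j=1 g=1 e=0 h=1
t2.Δ1 clk=1 f=1 d=1 k=1 a=0 b=1 c=1 j=1 g=1 e=0 h=1
t3.Δ0 clk=1 f=1 d=1 k=1 a=0 b=1 c=1 j=1 g=1 e=0 h=1
t3.Δ1 clk=0 f=1 d=1 k=1 a=0 b=1 c=1 j=1 g=1 e=0 h=1
t4.Δ0 clk=0 f=1 d=1 k=1 a=0 b=1 c=1 j=1 g=1 e=0 h=1
t4.Δ1 clk=1 f=1 d=1 k=1 a=0 b=1 c=1 j=1 g=1 e=0 h=1
t5.Δ0 clk=1 f=1 d=1 k=1 a=0 b=1 c=1 j=1 g=1 e=0 h=1
t5.Δ1 clk=0 f=1 d=1 k=1 a=0 b=1 c=1 j=1 g=1 e=0 h=1

1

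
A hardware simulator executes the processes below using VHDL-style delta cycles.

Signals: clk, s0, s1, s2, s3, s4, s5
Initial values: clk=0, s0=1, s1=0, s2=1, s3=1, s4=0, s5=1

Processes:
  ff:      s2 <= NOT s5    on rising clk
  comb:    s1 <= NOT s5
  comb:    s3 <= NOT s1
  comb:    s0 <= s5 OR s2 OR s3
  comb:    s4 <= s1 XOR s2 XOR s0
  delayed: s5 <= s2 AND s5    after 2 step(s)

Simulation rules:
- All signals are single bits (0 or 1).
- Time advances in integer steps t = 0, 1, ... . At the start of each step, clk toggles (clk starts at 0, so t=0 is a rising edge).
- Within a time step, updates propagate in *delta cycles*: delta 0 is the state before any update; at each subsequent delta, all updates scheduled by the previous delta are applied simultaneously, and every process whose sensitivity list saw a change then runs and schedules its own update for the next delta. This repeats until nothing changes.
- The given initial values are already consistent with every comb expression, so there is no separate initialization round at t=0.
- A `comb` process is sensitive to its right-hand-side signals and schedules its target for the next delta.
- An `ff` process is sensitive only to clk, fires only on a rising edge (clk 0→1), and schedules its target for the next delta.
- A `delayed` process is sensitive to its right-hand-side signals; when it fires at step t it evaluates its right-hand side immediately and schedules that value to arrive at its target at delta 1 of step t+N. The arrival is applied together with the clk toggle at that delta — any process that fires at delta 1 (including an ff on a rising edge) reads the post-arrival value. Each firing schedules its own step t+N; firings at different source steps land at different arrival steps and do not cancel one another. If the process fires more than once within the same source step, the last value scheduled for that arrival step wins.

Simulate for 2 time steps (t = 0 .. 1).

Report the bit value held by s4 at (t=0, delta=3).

1

t0.Δ0 s1=0 clk=0 s2=1 s3=1 s4=0 s5=1 s0=1
t0.Δ1 s1=0 clk=1 s2=1 s3=1 s4=0 s5=1 s0=1
t0.Δ2 s1=0 clk=1 s2=0 s3=1 s4=0 s5=1 s0=1
t0.Δ3 s1=0 clk=1 s2=0 s3=1 s4=1 s5=1 s0=1
t1.Δ0 s1=0 clk=1 s2=0 s3=1 s4=1 s5=1 s0=1
t1.Δ1 s1=0 clk=0 s2=0 s3=1 s4=1 s5=1 s0=1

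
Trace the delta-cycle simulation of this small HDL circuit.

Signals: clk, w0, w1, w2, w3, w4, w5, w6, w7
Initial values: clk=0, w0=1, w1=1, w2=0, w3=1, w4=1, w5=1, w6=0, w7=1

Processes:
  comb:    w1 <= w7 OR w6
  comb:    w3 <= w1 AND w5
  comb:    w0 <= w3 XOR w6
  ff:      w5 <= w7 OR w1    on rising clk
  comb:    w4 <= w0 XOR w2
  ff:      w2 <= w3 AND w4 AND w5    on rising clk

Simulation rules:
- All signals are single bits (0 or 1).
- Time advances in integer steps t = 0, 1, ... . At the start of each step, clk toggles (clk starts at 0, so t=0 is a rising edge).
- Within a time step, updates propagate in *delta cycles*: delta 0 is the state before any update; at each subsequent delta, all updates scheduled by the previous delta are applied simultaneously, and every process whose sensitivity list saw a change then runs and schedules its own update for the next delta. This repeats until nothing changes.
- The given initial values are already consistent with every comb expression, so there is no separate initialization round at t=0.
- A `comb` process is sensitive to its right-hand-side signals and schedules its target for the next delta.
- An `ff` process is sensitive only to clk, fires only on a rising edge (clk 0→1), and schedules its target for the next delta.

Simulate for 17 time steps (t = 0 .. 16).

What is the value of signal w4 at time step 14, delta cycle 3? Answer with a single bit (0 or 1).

1

[bits: clk,w7,w3,w2,w5,w6,w4,w1,w0]
t=0: Δ0=011010111 Δ1=111010111 Δ2=111110111 Δ3=111110011 | 3Δ
t=1: Δ0=111110011 Δ1=011110011 | 1Δ
t=2: Δ0=011110011 Δ1=111110011 Δ2=111010011 Δ3=111010111 | 3Δ
t=3: Δ0=111010111 Δ1=011010111 | 1Δ
t=4: Δ0=011010111 Δ1=111010111 Δ2=111110111 Δ3=111110011 | 3Δ
t=5: Δ0=111110011 Δ1=011110011 | 1Δ
t=6: Δ0=011110011 Δ1=111110011 Δ2=111010011 Δ3=111010111 | 3Δ
t=7: Δ0=111010111 Δ1=011010111 | 1Δ
t=8: Δ0=011010111 Δ1=111010111 Δ2=111110111 Δ3=111110011 | 3Δ
t=9: Δ0=111110011 Δ1=011110011 | 1Δ
t=10: Δ0=011110011 Δ1=111110011 Δ2=111010011 Δ3=111010111 | 3Δ
t=11: Δ0=111010111 Δ1=011010111 | 1Δ
t=12: Δ0=011010111 Δ1=111010111 Δ2=111110111 Δ3=111110011 | 3Δ
t=13: Δ0=111110011 Δ1=011110011 | 1Δ
t=14: Δ0=011110011 Δ1=111110011 Δ2=111010011 Δ3=111010111 | 3Δ
t=15: Δ0=111010111 Δ1=011010111 | 1Δ
t=16: Δ0=011010111 Δ1=111010111 Δ2=111110111 Δ3=111110011 | 3Δ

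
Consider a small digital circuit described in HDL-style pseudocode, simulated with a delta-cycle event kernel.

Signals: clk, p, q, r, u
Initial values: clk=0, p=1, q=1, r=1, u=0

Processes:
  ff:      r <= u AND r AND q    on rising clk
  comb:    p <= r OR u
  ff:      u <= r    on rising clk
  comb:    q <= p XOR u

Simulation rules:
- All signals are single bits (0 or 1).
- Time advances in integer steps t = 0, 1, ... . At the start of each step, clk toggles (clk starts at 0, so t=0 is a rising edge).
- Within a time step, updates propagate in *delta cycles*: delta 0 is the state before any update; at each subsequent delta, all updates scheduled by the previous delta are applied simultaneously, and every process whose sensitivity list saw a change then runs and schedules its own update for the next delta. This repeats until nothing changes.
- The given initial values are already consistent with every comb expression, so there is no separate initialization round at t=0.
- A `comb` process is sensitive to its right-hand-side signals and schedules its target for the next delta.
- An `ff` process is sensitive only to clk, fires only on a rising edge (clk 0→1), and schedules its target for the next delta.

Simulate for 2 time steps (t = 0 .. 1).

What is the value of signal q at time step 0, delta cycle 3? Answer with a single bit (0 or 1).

0

[bits: q,clk,r,p,u]
t=0: Δ0=10110 Δ1=11110 Δ2=11011 Δ3=01011 | 3Δ
t=1: Δ0=01011 Δ1=00011 | 1Δ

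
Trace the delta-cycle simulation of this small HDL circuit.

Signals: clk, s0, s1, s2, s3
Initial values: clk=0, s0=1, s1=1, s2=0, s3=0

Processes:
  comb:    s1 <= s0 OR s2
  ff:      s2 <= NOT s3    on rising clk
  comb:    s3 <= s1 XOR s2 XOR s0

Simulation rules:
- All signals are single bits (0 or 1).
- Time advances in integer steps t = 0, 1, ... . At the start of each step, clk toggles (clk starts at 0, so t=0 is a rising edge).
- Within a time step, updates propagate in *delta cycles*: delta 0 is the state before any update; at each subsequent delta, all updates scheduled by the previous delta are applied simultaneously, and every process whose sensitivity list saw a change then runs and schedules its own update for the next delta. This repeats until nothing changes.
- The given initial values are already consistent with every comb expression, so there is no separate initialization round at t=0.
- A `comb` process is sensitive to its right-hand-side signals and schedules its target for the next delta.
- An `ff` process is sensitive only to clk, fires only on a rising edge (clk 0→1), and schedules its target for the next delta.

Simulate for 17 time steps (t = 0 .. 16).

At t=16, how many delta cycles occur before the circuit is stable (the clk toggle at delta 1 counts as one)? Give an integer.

t=0 Δ0: s1=1 s2=0 s0=1 clk=0 s3=0
  Δ1: clk:0→1
  Δ2: s2:0→1
  Δ3: s3:0→1
  (3Δ to stable)
t=1 Δ0: s1=1 s2=1 s0=1 clk=1 s3=1
  Δ1: clk:1→0
  (1Δ to stable)
t=2 Δ0: s1=1 s2=1 s0=1 clk=0 s3=1
  Δ1: clk:0→1
  Δ2: s2:1→0
  Δ3: s3:1→0
  (3Δ to stable)
t=3 Δ0: s1=1 s2=0 s0=1 clk=1 s3=0
  Δ1: clk:1→0
  (1Δ to stable)
t=4 Δ0: s1=1 s2=0 s0=1 clk=0 s3=0
  Δ1: clk:0→1
  Δ2: s2:0→1
  Δ3: s3:0→1
  (3Δ to stable)
t=5 Δ0: s1=1 s2=1 s0=1 clk=1 s3=1
  Δ1: clk:1→0
  (1Δ to stable)
t=6 Δ0: s1=1 s2=1 s0=1 clk=0 s3=1
  Δ1: clk:0→1
  Δ2: s2:1→0
  Δ3: s3:1→0
  (3Δ to stable)
t=7 Δ0: s1=1 s2=0 s0=1 clk=1 s3=0
  Δ1: clk:1→0
  (1Δ to stable)
t=8 Δ0: s1=1 s2=0 s0=1 clk=0 s3=0
  Δ1: clk:0→1
  Δ2: s2:0→1
  Δ3: s3:0→1
  (3Δ to stable)
t=9 Δ0: s1=1 s2=1 s0=1 clk=1 s3=1
  Δ1: clk:1→0
  (1Δ to stable)
t=10 Δ0: s1=1 s2=1 s0=1 clk=0 s3=1
  Δ1: clk:0→1
  Δ2: s2:1→0
  Δ3: s3:1→0
  (3Δ to stable)
t=11 Δ0: s1=1 s2=0 s0=1 clk=1 s3=0
  Δ1: clk:1→0
  (1Δ to stable)
t=12 Δ0: s1=1 s2=0 s0=1 clk=0 s3=0
  Δ1: clk:0→1
  Δ2: s2:0→1
  Δ3: s3:0→1
  (3Δ to stable)
t=13 Δ0: s1=1 s2=1 s0=1 clk=1 s3=1
  Δ1: clk:1→0
  (1Δ to stable)
t=14 Δ0: s1=1 s2=1 s0=1 clk=0 s3=1
  Δ1: clk:0→1
  Δ2: s2:1→0
  Δ3: s3:1→0
  (3Δ to stable)
t=15 Δ0: s1=1 s2=0 s0=1 clk=1 s3=0
  Δ1: clk:1→0
  (1Δ to stable)
t=16 Δ0: s1=1 s2=0 s0=1 clk=0 s3=0
  Δ1: clk:0→1
  Δ2: s2:0→1
  Δ3: s3:0→1
  (3Δ to stable)

3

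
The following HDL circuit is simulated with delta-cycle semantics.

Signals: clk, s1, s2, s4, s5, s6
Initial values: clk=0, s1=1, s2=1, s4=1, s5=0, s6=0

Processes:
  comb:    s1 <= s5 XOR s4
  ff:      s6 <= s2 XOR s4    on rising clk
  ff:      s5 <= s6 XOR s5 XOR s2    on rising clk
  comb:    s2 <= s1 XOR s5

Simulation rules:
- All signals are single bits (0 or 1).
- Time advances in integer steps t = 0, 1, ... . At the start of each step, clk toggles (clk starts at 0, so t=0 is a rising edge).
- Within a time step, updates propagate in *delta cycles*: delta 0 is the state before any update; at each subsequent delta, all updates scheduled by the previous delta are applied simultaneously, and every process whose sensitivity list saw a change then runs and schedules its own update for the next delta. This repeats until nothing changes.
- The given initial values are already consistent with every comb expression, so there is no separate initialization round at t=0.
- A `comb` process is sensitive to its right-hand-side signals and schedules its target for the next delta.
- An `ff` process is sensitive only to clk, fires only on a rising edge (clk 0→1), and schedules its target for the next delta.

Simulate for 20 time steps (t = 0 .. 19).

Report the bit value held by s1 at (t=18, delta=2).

t0.Δ0 s2=1 s1=1 s4=1 clk=0 s6=0 s5=0
t0.Δ1 s2=1 s1=1 s4=1 clk=1 s6=0 s5=0
t0.Δ2 s2=1 s1=1 s4=1 clk=1 s6=0 s5=1
t0.Δ3 s2=0 s1=0 s4=1 clk=1 s6=0 s5=1
t0.Δ4 s2=1 s1=0 s4=1 clk=1 s6=0 s5=1
t1.Δ0 s2=1 s1=0 s4=1 clk=1 s6=0 s5=1
t1.Δ1 s2=1 s1=0 s4=1 clk=0 s6=0 s5=1
t2.Δ0 s2=1 s1=0 s4=1 clk=0 s6=0 s5=1
t2.Δ1 s2=1 s1=0 s4=1 clk=1 s6=0 s5=1
t2.Δ2 s2=1 s1=0 s4=1 clk=1 s6=0 s5=0
t2.Δ3 s2=0 s1=1 s4=1 clk=1 s6=0 s5=0
t2.Δ4 s2=1 s1=1 s4=1 clk=1 s6=0 s5=0
t3.Δ0 s2=1 s1=1 s4=1 clk=1 s6=0 s5=0
t3.Δ1 s2=1 s1=1 s4=1 clk=0 s6=0 s5=0
t4.Δ0 s2=1 s1=1 s4=1 clk=0 s6=0 s5=0
t4.Δ1 s2=1 s1=1 s4=1 clk=1 s6=0 s5=0
t4.Δ2 s2=1 s1=1 s4=1 clk=1 s6=0 s5=1
t4.Δ3 s2=0 s1=0 s4=1 clk=1 s6=0 s5=1
t4.Δ4 s2=1 s1=0 s4=1 clk=1 s6=0 s5=1
t5.Δ0 s2=1 s1=0 s4=1 clk=1 s6=0 s5=1
t5.Δ1 s2=1 s1=0 s4=1 clk=0 s6=0 s5=1
t6.Δ0 s2=1 s1=0 s4=1 clk=0 s6=0 s5=1
t6.Δ1 s2=1 s1=0 s4=1 clk=1 s6=0 s5=1
t6.Δ2 s2=1 s1=0 s4=1 clk=1 s6=0 s5=0
t6.Δ3 s2=0 s1=1 s4=1 clk=1 s6=0 s5=0
t6.Δ4 s2=1 s1=1 s4=1 clk=1 s6=0 s5=0
t7.Δ0 s2=1 s1=1 s4=1 clk=1 s6=0 s5=0
t7.Δ1 s2=1 s1=1 s4=1 clk=0 s6=0 s5=0
t8.Δ0 s2=1 s1=1 s4=1 clk=0 s6=0 s5=0
t8.Δ1 s2=1 s1=1 s4=1 clk=1 s6=0 s5=0
t8.Δ2 s2=1 s1=1 s4=1 clk=1 s6=0 s5=1
t8.Δ3 s2=0 s1=0 s4=1 clk=1 s6=0 s5=1
t8.Δ4 s2=1 s1=0 s4=1 clk=1 s6=0 s5=1
t9.Δ0 s2=1 s1=0 s4=1 clk=1 s6=0 s5=1
t9.Δ1 s2=1 s1=0 s4=1 clk=0 s6=0 s5=1
t10.Δ0 s2=1 s1=0 s4=1 clk=0 s6=0 s5=1
t10.Δ1 s2=1 s1=0 s4=1 clk=1 s6=0 s5=1
t10.Δ2 s2=1 s1=0 s4=1 clk=1 s6=0 s5=0
t10.Δ3 s2=0 s1=1 s4=1 clk=1 s6=0 s5=0
t10.Δ4 s2=1 s1=1 s4=1 clk=1 s6=0 s5=0
t11.Δ0 s2=1 s1=1 s4=1 clk=1 s6=0 s5=0
t11.Δ1 s2=1 s1=1 s4=1 clk=0 s6=0 s5=0
t12.Δ0 s2=1 s1=1 s4=1 clk=0 s6=0 s5=0
t12.Δ1 s2=1 s1=1 s4=1 clk=1 s6=0 s5=0
t12.Δ2 s2=1 s1=1 s4=1 clk=1 s6=0 s5=1
t12.Δ3 s2=0 s1=0 s4=1 clk=1 s6=0 s5=1
t12.Δ4 s2=1 s1=0 s4=1 clk=1 s6=0 s5=1
t13.Δ0 s2=1 s1=0 s4=1 clk=1 s6=0 s5=1
t13.Δ1 s2=1 s1=0 s4=1 clk=0 s6=0 s5=1
t14.Δ0 s2=1 s1=0 s4=1 clk=0 s6=0 s5=1
t14.Δ1 s2=1 s1=0 s4=1 clk=1 s6=0 s5=1
t14.Δ2 s2=1 s1=0 s4=1 clk=1 s6=0 s5=0
t14.Δ3 s2=0 s1=1 s4=1 clk=1 s6=0 s5=0
t14.Δ4 s2=1 s1=1 s4=1 clk=1 s6=0 s5=0
t15.Δ0 s2=1 s1=1 s4=1 clk=1 s6=0 s5=0
t15.Δ1 s2=1 s1=1 s4=1 clk=0 s6=0 s5=0
t16.Δ0 s2=1 s1=1 s4=1 clk=0 s6=0 s5=0
t16.Δ1 s2=1 s1=1 s4=1 clk=1 s6=0 s5=0
t16.Δ2 s2=1 s1=1 s4=1 clk=1 s6=0 s5=1
t16.Δ3 s2=0 s1=0 s4=1 clk=1 s6=0 s5=1
t16.Δ4 s2=1 s1=0 s4=1 clk=1 s6=0 s5=1
t17.Δ0 s2=1 s1=0 s4=1 clk=1 s6=0 s5=1
t17.Δ1 s2=1 s1=0 s4=1 clk=0 s6=0 s5=1
t18.Δ0 s2=1 s1=0 s4=1 clk=0 s6=0 s5=1
t18.Δ1 s2=1 s1=0 s4=1 clk=1 s6=0 s5=1
t18.Δ2 s2=1 s1=0 s4=1 clk=1 s6=0 s5=0
t18.Δ3 s2=0 s1=1 s4=1 clk=1 s6=0 s5=0
t18.Δ4 s2=1 s1=1 s4=1 clk=1 s6=0 s5=0
t19.Δ0 s2=1 s1=1 s4=1 clk=1 s6=0 s5=0
t19.Δ1 s2=1 s1=1 s4=1 clk=0 s6=0 s5=0

0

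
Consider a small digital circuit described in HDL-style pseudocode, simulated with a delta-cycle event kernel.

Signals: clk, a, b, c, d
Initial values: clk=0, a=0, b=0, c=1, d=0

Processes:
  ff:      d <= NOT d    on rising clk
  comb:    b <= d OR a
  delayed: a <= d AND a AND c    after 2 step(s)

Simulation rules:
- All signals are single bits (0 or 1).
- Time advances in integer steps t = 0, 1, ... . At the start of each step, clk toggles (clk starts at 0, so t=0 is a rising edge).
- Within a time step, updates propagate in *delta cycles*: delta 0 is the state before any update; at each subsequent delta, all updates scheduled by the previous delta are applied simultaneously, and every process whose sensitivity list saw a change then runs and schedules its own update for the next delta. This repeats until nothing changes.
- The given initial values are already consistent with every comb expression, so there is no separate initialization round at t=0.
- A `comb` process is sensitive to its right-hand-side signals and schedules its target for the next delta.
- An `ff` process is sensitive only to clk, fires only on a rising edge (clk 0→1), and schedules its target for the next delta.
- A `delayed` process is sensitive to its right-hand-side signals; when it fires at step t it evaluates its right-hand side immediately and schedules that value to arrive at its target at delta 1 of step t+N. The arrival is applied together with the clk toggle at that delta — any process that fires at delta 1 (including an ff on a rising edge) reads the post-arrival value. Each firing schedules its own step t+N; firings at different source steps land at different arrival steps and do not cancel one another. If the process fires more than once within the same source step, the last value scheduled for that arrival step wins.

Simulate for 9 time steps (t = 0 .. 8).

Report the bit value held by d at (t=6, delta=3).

0

t0.Δ0 b=0 d=0 clk=0 a=0 c=1
t0.Δ1 b=0 d=0 clk=1 a=0 c=1
t0.Δ2 b=0 d=1 clk=1 a=0 c=1
t0.Δ3 b=1 d=1 clk=1 a=0 c=1
t1.Δ0 b=1 d=1 clk=1 a=0 c=1
t1.Δ1 b=1 d=1 clk=0 a=0 c=1
t2.Δ0 b=1 d=1 clk=0 a=0 c=1
t2.Δ1 b=1 d=1 clk=1 a=0 c=1
t2.Δ2 b=1 d=0 clk=1 a=0 c=1
t2.Δ3 b=0 d=0 clk=1 a=0 c=1
t3.Δ0 b=0 d=0 clk=1 a=0 c=1
t3.Δ1 b=0 d=0 clk=0 a=0 c=1
t4.Δ0 b=0 d=0 clk=0 a=0 c=1
t4.Δ1 b=0 d=0 clk=1 a=0 c=1
t4.Δ2 b=0 d=1 clk=1 a=0 c=1
t4.Δ3 b=1 d=1 clk=1 a=0 c=1
t5.Δ0 b=1 d=1 clk=1 a=0 c=1
t5.Δ1 b=1 d=1 clk=0 a=0 c=1
t6.Δ0 b=1 d=1 clk=0 a=0 c=1
t6.Δ1 b=1 d=1 clk=1 a=0 c=1
t6.Δ2 b=1 d=0 clk=1 a=0 c=1
t6.Δ3 b=0 d=0 clk=1 a=0 c=1
t7.Δ0 b=0 d=0 clk=1 a=0 c=1
t7.Δ1 b=0 d=0 clk=0 a=0 c=1
t8.Δ0 b=0 d=0 clk=0 a=0 c=1
t8.Δ1 b=0 d=0 clk=1 a=0 c=1
t8.Δ2 b=0 d=1 clk=1 a=0 c=1
t8.Δ3 b=1 d=1 clk=1 a=0 c=1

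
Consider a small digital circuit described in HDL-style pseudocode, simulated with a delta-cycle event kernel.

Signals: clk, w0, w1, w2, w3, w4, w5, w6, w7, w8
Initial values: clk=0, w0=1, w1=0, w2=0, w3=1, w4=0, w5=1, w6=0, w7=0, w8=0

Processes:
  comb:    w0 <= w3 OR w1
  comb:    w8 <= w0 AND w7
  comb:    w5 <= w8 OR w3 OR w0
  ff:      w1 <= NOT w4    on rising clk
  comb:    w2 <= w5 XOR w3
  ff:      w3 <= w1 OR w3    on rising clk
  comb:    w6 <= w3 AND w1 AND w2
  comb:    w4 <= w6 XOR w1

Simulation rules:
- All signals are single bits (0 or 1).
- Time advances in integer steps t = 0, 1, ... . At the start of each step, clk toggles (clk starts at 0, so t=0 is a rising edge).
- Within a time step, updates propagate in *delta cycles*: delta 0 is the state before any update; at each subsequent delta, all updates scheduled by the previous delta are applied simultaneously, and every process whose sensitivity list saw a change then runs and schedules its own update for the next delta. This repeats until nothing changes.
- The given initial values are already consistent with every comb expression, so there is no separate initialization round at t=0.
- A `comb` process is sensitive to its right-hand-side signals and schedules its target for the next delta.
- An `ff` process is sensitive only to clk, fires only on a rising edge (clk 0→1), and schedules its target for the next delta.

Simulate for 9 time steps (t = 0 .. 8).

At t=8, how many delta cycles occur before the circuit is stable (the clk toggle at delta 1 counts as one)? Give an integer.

t=0 Δ0: w5=1 w8=0 w1=0 w4=0 w0=1 w2=0 w7=0 w6=0 w3=1 clk=0
  Δ1: clk:0→1
  Δ2: w1:0→1
  Δ3: w4:0→1
  (3Δ to stable)
t=1 Δ0: w5=1 w8=0 w1=1 w4=1 w0=1 w2=0 w7=0 w6=0 w3=1 clk=1
  Δ1: clk:1→0
  (1Δ to stable)
t=2 Δ0: w5=1 w8=0 w1=1 w4=1 w0=1 w2=0 w7=0 w6=0 w3=1 clk=0
  Δ1: clk:0→1
  Δ2: w1:1→0
  Δ3: w4:1→0
  (3Δ to stable)
t=3 Δ0: w5=1 w8=0 w1=0 w4=0 w0=1 w2=0 w7=0 w6=0 w3=1 clk=1
  Δ1: clk:1→0
  (1Δ to stable)
t=4 Δ0: w5=1 w8=0 w1=0 w4=0 w0=1 w2=0 w7=0 w6=0 w3=1 clk=0
  Δ1: clk:0→1
  Δ2: w1:0→1
  Δ3: w4:0→1
  (3Δ to stable)
t=5 Δ0: w5=1 w8=0 w1=1 w4=1 w0=1 w2=0 w7=0 w6=0 w3=1 clk=1
  Δ1: clk:1→0
  (1Δ to stable)
t=6 Δ0: w5=1 w8=0 w1=1 w4=1 w0=1 w2=0 w7=0 w6=0 w3=1 clk=0
  Δ1: clk:0→1
  Δ2: w1:1→0
  Δ3: w4:1→0
  (3Δ to stable)
t=7 Δ0: w5=1 w8=0 w1=0 w4=0 w0=1 w2=0 w7=0 w6=0 w3=1 clk=1
  Δ1: clk:1→0
  (1Δ to stable)
t=8 Δ0: w5=1 w8=0 w1=0 w4=0 w0=1 w2=0 w7=0 w6=0 w3=1 clk=0
  Δ1: clk:0→1
  Δ2: w1:0→1
  Δ3: w4:0→1
  (3Δ to stable)

3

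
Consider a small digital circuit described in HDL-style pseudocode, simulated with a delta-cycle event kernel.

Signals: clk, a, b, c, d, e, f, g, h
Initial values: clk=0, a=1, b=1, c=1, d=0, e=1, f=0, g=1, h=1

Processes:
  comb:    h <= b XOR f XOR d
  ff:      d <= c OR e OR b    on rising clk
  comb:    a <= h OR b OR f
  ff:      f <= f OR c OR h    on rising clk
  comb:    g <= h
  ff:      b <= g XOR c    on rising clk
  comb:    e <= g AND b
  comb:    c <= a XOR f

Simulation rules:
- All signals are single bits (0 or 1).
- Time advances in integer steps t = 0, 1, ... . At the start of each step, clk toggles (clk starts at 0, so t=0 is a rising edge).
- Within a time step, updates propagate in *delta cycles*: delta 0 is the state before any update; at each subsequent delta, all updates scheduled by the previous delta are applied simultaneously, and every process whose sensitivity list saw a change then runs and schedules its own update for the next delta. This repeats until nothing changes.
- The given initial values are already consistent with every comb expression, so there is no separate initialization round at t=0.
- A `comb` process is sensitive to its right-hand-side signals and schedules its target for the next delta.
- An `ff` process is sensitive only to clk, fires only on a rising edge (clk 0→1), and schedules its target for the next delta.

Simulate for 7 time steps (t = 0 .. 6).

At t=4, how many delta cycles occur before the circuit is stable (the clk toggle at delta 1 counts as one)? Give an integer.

5

t=0 Δ0: g=1 d=0 a=1 c=1 b=1 e=1 h=1 f=0 clk=0
  Δ1: clk:0→1
  Δ2: d:0→1, b:1→0, f:0→1
  Δ3: c:1→0, e:1→0, h:1→0
  Δ4: g:1→0
  (4Δ to stable)
t=1 Δ0: g=0 d=1 a=1 c=0 b=0 e=0 h=0 f=1 clk=1
  Δ1: clk:1→0
  (1Δ to stable)
t=2 Δ0: g=0 d=1 a=1 c=0 b=0 e=0 h=0 f=1 clk=0
  Δ1: clk:0→1
  Δ2: d:1→0
  Δ3: h:0→1
  Δ4: g:0→1
  (4Δ to stable)
t=3 Δ0: g=1 d=0 a=1 c=0 b=0 e=0 h=1 f=1 clk=1
  Δ1: clk:1→0
  (1Δ to stable)
t=4 Δ0: g=1 d=0 a=1 c=0 b=0 e=0 h=1 f=1 clk=0
  Δ1: clk:0→1
  Δ2: b:0→1
  Δ3: e:0→1, h:1→0
  Δ4: g:1→0
  Δ5: e:1→0
  (5Δ to stable)
t=5 Δ0: g=0 d=0 a=1 c=0 b=1 e=0 h=0 f=1 clk=1
  Δ1: clk:1→0
  (1Δ to stable)
t=6 Δ0: g=0 d=0 a=1 c=0 b=1 e=0 h=0 f=1 clk=0
  Δ1: clk:0→1
  Δ2: d:0→1, b:1→0
  (2Δ to stable)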